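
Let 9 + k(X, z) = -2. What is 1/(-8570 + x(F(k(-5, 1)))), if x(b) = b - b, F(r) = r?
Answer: -1/8570 ≈ -0.00011669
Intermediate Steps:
k(X, z) = -11 (k(X, z) = -9 - 2 = -11)
x(b) = 0
1/(-8570 + x(F(k(-5, 1)))) = 1/(-8570 + 0) = 1/(-8570) = -1/8570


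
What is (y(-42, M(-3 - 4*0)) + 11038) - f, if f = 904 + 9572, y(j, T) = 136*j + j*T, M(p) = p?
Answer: -5024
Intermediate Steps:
y(j, T) = 136*j + T*j
f = 10476
(y(-42, M(-3 - 4*0)) + 11038) - f = (-42*(136 + (-3 - 4*0)) + 11038) - 1*10476 = (-42*(136 + (-3 + 0)) + 11038) - 10476 = (-42*(136 - 3) + 11038) - 10476 = (-42*133 + 11038) - 10476 = (-5586 + 11038) - 10476 = 5452 - 10476 = -5024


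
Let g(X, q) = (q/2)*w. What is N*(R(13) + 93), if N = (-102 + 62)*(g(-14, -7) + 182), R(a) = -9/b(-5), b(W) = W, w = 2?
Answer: -663600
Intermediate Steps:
g(X, q) = q (g(X, q) = (q/2)*2 = q)
R(a) = 9/5 (R(a) = -9/(-5) = -9*(-1/5) = 9/5)
N = -7000 (N = (-102 + 62)*(-7 + 182) = -40*175 = -7000)
N*(R(13) + 93) = -7000*(9/5 + 93) = -7000*474/5 = -663600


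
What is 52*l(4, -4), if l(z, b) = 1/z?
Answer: 13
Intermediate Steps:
52*l(4, -4) = 52/4 = 52*(1/4) = 13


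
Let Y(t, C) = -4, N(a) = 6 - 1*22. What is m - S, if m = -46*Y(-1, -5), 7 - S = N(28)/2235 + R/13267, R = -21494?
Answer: 5200107503/29651745 ≈ 175.37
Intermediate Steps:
N(a) = -16 (N(a) = 6 - 22 = -16)
S = 255813577/29651745 (S = 7 - (-16/2235 - 21494/13267) = 7 - 1*(-48251362/29651745) = 7 + 48251362/29651745 = 255813577/29651745 ≈ 8.6273)
m = 184 (m = -46*(-4) = 184)
m - S = 184 - 1*255813577/29651745 = 184 - 255813577/29651745 = 5200107503/29651745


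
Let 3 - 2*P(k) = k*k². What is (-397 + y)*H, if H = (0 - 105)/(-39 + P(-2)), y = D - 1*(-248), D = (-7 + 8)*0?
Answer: -31290/67 ≈ -467.02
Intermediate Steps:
P(k) = 3/2 - k³/2 (P(k) = 3/2 - k*k²/2 = 3/2 - k³/2)
D = 0 (D = 1*0 = 0)
y = 248 (y = 0 - 1*(-248) = 0 + 248 = 248)
H = 210/67 (H = (0 - 105)/(-39 + (3/2 - ½*(-2)³)) = -105/(-39 + (3/2 - ½*(-8))) = -105/(-39 + (3/2 + 4)) = -105/(-39 + 11/2) = -105/(-67/2) = -105*(-2/67) = 210/67 ≈ 3.1343)
(-397 + y)*H = (-397 + 248)*(210/67) = -149*210/67 = -31290/67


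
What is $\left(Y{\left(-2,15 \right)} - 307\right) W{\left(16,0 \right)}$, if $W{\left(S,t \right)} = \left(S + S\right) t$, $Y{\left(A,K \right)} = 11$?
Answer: $0$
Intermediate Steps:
$W{\left(S,t \right)} = 2 S t$
$\left(Y{\left(-2,15 \right)} - 307\right) W{\left(16,0 \right)} = \left(11 - 307\right) 2 \cdot 16 \cdot 0 = \left(-296\right) 0 = 0$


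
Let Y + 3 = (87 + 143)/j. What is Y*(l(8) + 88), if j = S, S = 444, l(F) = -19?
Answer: -12673/74 ≈ -171.26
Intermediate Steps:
j = 444
Y = -551/222 (Y = -3 + (87 + 143)/444 = -3 + 230*(1/444) = -3 + 115/222 = -551/222 ≈ -2.4820)
Y*(l(8) + 88) = -551*(-19 + 88)/222 = -551/222*69 = -12673/74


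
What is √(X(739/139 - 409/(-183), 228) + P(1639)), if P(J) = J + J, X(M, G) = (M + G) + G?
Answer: √2420937120702/25437 ≈ 61.168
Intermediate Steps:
X(M, G) = M + 2*G (X(M, G) = (G + M) + G = M + 2*G)
P(J) = 2*J
√(X(739/139 - 409/(-183), 228) + P(1639)) = √(((739/139 - 409/(-183)) + 2*228) + 2*1639) = √(((739*(1/139) - 409*(-1/183)) + 456) + 3278) = √(((739/139 + 409/183) + 456) + 3278) = √((192088/25437 + 456) + 3278) = √(11791360/25437 + 3278) = √(95173846/25437) = √2420937120702/25437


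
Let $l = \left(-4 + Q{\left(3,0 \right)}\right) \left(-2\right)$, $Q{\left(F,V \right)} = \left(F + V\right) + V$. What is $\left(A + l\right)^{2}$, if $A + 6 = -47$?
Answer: $2601$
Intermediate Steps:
$Q{\left(F,V \right)} = F + 2 V$
$A = -53$ ($A = -6 - 47 = -53$)
$l = 2$ ($l = \left(-4 + \left(3 + 2 \cdot 0\right)\right) \left(-2\right) = \left(-4 + \left(3 + 0\right)\right) \left(-2\right) = \left(-4 + 3\right) \left(-2\right) = \left(-1\right) \left(-2\right) = 2$)
$\left(A + l\right)^{2} = \left(-53 + 2\right)^{2} = \left(-51\right)^{2} = 2601$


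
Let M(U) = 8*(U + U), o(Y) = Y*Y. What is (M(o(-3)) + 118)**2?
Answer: 68644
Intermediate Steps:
o(Y) = Y**2
M(U) = 16*U (M(U) = 8*(2*U) = 16*U)
(M(o(-3)) + 118)**2 = (16*(-3)**2 + 118)**2 = (16*9 + 118)**2 = (144 + 118)**2 = 262**2 = 68644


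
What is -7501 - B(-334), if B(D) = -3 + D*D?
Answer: -119054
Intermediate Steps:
B(D) = -3 + D**2
-7501 - B(-334) = -7501 - (-3 + (-334)**2) = -7501 - (-3 + 111556) = -7501 - 1*111553 = -7501 - 111553 = -119054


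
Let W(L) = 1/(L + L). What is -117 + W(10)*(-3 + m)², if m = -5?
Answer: -569/5 ≈ -113.80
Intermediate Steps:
W(L) = 1/(2*L)
-117 + W(10)*(-3 + m)² = -117 + ((½)/10)*(-3 - 5)² = -117 + ((½)*(⅒))*(-8)² = -117 + (1/20)*64 = -117 + 16/5 = -569/5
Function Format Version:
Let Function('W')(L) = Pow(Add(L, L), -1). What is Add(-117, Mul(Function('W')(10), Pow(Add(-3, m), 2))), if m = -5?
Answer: Rational(-569, 5) ≈ -113.80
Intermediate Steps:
Function('W')(L) = Mul(Rational(1, 2), Pow(L, -1)) (Function('W')(L) = Pow(Mul(2, L), -1) = Mul(Rational(1, 2), Pow(L, -1)))
Add(-117, Mul(Function('W')(10), Pow(Add(-3, m), 2))) = Add(-117, Mul(Mul(Rational(1, 2), Pow(10, -1)), Pow(Add(-3, -5), 2))) = Add(-117, Mul(Mul(Rational(1, 2), Rational(1, 10)), Pow(-8, 2))) = Add(-117, Mul(Rational(1, 20), 64)) = Add(-117, Rational(16, 5)) = Rational(-569, 5)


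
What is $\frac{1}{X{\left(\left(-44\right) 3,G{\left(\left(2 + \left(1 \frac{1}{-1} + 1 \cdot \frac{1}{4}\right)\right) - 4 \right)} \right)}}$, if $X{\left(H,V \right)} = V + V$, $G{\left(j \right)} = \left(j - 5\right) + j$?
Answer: $- \frac{1}{21} \approx -0.047619$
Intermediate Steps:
$G{\left(j \right)} = -5 + 2 j$ ($G{\left(j \right)} = \left(-5 + j\right) + j = -5 + 2 j$)
$X{\left(H,V \right)} = 2 V$
$\frac{1}{X{\left(\left(-44\right) 3,G{\left(\left(2 + \left(1 \frac{1}{-1} + 1 \cdot \frac{1}{4}\right)\right) - 4 \right)} \right)}} = \frac{1}{2 \left(-5 + 2 \left(\left(2 + \left(1 \frac{1}{-1} + 1 \cdot \frac{1}{4}\right)\right) - 4\right)\right)} = \frac{1}{2 \left(-5 + 2 \left(\left(2 + \left(1 \left(-1\right) + 1 \cdot \frac{1}{4}\right)\right) - 4\right)\right)} = \frac{1}{2 \left(-5 + 2 \left(\left(2 + \left(-1 + \frac{1}{4}\right)\right) - 4\right)\right)} = \frac{1}{2 \left(-5 + 2 \left(\left(2 - \frac{3}{4}\right) - 4\right)\right)} = \frac{1}{2 \left(-5 + 2 \left(\frac{5}{4} - 4\right)\right)} = \frac{1}{2 \left(-5 + 2 \left(- \frac{11}{4}\right)\right)} = \frac{1}{2 \left(-5 - \frac{11}{2}\right)} = \frac{1}{2 \left(- \frac{21}{2}\right)} = \frac{1}{-21} = - \frac{1}{21}$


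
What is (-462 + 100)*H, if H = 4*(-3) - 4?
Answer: 5792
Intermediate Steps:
H = -16 (H = -12 - 4 = -16)
(-462 + 100)*H = (-462 + 100)*(-16) = -362*(-16) = 5792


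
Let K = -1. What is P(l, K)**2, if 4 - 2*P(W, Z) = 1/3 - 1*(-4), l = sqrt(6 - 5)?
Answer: 1/36 ≈ 0.027778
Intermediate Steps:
l = 1 (l = sqrt(1) = 1)
P(W, Z) = -1/6 (P(W, Z) = 2 - (1/3 - 1*(-4))/2 = 2 - (1*(1/3) + 4)/2 = 2 - (1/3 + 4)/2 = 2 - 1/2*13/3 = 2 - 13/6 = -1/6)
P(l, K)**2 = (-1/6)**2 = 1/36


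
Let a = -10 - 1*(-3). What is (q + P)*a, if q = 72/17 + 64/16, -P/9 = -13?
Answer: -14903/17 ≈ -876.65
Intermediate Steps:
P = 117 (P = -9*(-13) = 117)
a = -7 (a = -10 + 3 = -7)
q = 140/17 (q = 72*(1/17) + 64*(1/16) = 72/17 + 4 = 140/17 ≈ 8.2353)
(q + P)*a = (140/17 + 117)*(-7) = (2129/17)*(-7) = -14903/17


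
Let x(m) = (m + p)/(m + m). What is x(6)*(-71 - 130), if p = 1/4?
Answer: -1675/16 ≈ -104.69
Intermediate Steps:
p = ¼ ≈ 0.25000
x(m) = (¼ + m)/(2*m) (x(m) = (m + ¼)/(m + m) = (¼ + m)/((2*m)) = (¼ + m)*(1/(2*m)) = (¼ + m)/(2*m))
x(6)*(-71 - 130) = ((⅛)*(1 + 4*6)/6)*(-71 - 130) = ((⅛)*(⅙)*(1 + 24))*(-201) = ((⅛)*(⅙)*25)*(-201) = (25/48)*(-201) = -1675/16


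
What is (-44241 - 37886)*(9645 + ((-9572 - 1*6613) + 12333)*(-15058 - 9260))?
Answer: -7693869329787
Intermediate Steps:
(-44241 - 37886)*(9645 + ((-9572 - 1*6613) + 12333)*(-15058 - 9260)) = -82127*(9645 + ((-9572 - 6613) + 12333)*(-24318)) = -82127*(9645 + (-16185 + 12333)*(-24318)) = -82127*(9645 - 3852*(-24318)) = -82127*(9645 + 93672936) = -82127*93682581 = -7693869329787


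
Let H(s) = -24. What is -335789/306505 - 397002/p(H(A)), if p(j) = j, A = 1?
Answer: 20279173179/1226020 ≈ 16541.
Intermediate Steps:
-335789/306505 - 397002/p(H(A)) = -335789/306505 - 397002/(-24) = -335789*1/306505 - 397002*(-1/24) = -335789/306505 + 66167/4 = 20279173179/1226020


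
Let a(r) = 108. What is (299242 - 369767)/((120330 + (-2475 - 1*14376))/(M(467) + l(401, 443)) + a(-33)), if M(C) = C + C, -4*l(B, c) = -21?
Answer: -2226575/6888 ≈ -323.25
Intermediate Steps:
l(B, c) = 21/4 (l(B, c) = -1/4*(-21) = 21/4)
M(C) = 2*C
(299242 - 369767)/((120330 + (-2475 - 1*14376))/(M(467) + l(401, 443)) + a(-33)) = (299242 - 369767)/((120330 + (-2475 - 1*14376))/(2*467 + 21/4) + 108) = -70525/((120330 + (-2475 - 14376))/(934 + 21/4) + 108) = -70525/((120330 - 16851)/(3757/4) + 108) = -70525/(103479*(4/3757) + 108) = -70525/(24348/221 + 108) = -70525/48216/221 = -70525*221/48216 = -2226575/6888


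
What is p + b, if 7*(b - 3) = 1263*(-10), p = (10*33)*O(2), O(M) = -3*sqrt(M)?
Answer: -12609/7 - 990*sqrt(2) ≈ -3201.4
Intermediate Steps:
p = -990*sqrt(2) (p = (10*33)*(-3*sqrt(2)) = 330*(-3*sqrt(2)) = -990*sqrt(2) ≈ -1400.1)
b = -12609/7 (b = 3 + (1263*(-10))/7 = 3 + (1/7)*(-12630) = 3 - 12630/7 = -12609/7 ≈ -1801.3)
p + b = -990*sqrt(2) - 12609/7 = -12609/7 - 990*sqrt(2)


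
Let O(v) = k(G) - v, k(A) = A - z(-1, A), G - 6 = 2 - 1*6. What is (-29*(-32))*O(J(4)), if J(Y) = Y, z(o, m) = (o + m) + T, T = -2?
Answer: -928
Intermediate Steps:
z(o, m) = -2 + m + o (z(o, m) = (o + m) - 2 = (m + o) - 2 = -2 + m + o)
G = 2 (G = 6 + (2 - 1*6) = 6 + (2 - 6) = 6 - 4 = 2)
k(A) = 3 (k(A) = A - (-2 + A - 1) = A - (-3 + A) = A + (3 - A) = 3)
O(v) = 3 - v
(-29*(-32))*O(J(4)) = (-29*(-32))*(3 - 1*4) = 928*(3 - 4) = 928*(-1) = -928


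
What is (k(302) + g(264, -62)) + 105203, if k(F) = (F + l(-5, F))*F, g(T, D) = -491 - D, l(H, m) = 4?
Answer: 197186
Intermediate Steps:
k(F) = F*(4 + F) (k(F) = (F + 4)*F = (4 + F)*F = F*(4 + F))
(k(302) + g(264, -62)) + 105203 = (302*(4 + 302) + (-491 - 1*(-62))) + 105203 = (302*306 + (-491 + 62)) + 105203 = (92412 - 429) + 105203 = 91983 + 105203 = 197186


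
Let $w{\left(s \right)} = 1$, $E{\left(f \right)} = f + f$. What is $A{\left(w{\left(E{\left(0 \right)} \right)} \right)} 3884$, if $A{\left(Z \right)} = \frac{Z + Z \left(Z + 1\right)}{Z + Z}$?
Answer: $5826$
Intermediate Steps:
$E{\left(f \right)} = 2 f$
$A{\left(Z \right)} = \frac{Z + Z \left(1 + Z\right)}{2 Z}$
$A{\left(w{\left(E{\left(0 \right)} \right)} \right)} 3884 = \left(1 + \frac{1}{2} \cdot 1\right) 3884 = \left(1 + \frac{1}{2}\right) 3884 = \frac{3}{2} \cdot 3884 = 5826$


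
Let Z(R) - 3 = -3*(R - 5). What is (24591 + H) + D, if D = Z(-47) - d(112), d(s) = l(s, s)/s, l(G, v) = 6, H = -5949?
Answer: 1052853/56 ≈ 18801.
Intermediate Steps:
d(s) = 6/s
Z(R) = 18 - 3*R (Z(R) = 3 - 3*(R - 5) = 3 - 3*(-5 + R) = 3 + (15 - 3*R) = 18 - 3*R)
D = 8901/56 (D = (18 - 3*(-47)) - 6/112 = (18 + 141) - 6/112 = 159 - 1*3/56 = 159 - 3/56 = 8901/56 ≈ 158.95)
(24591 + H) + D = (24591 - 5949) + 8901/56 = 18642 + 8901/56 = 1052853/56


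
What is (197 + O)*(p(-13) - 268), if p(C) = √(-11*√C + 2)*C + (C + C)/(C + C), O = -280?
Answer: 22161 + 1079*√(2 - 11*I*√13) ≈ 27089.0 - 4685.4*I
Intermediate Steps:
p(C) = 1 + C*√(2 - 11*√C) (p(C) = √(2 - 11*√C)*C + (2*C)/((2*C)) = C*√(2 - 11*√C) + (2*C)*(1/(2*C)) = C*√(2 - 11*√C) + 1 = 1 + C*√(2 - 11*√C))
(197 + O)*(p(-13) - 268) = (197 - 280)*((1 - 13*√(2 - 11*I*√13)) - 268) = -83*((1 - 13*√(2 - 11*I*√13)) - 268) = -83*(-267 - 13*√(2 - 11*I*√13)) = 22161 + 1079*√(2 - 11*I*√13)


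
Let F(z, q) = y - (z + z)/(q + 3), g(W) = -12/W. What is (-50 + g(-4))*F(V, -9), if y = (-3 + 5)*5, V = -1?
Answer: -1363/3 ≈ -454.33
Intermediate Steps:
y = 10 (y = 2*5 = 10)
F(z, q) = 10 - 2*z/(3 + q) (F(z, q) = 10 - (z + z)/(q + 3) = 10 - 2*z/(3 + q))
(-50 + g(-4))*F(V, -9) = (-50 - 12/(-4))*(2*(15 - 1*(-1) + 5*(-9))/(3 - 9)) = (-50 - 12*(-¼))*(2*(15 + 1 - 45)/(-6)) = (-50 + 3)*(2*(-⅙)*(-29)) = -47*29/3 = -1363/3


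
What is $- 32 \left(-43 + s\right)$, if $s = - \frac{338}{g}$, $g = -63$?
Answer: $\frac{75872}{63} \approx 1204.3$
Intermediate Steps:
$s = \frac{338}{63}$ ($s = - \frac{338}{-63} = \left(-338\right) \left(- \frac{1}{63}\right) = \frac{338}{63} \approx 5.3651$)
$- 32 \left(-43 + s\right) = - 32 \left(-43 + \frac{338}{63}\right) = \left(-32\right) \left(- \frac{2371}{63}\right) = \frac{75872}{63}$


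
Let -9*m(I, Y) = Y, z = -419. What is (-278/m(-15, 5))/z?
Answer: -2502/2095 ≈ -1.1943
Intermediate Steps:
m(I, Y) = -Y/9
(-278/m(-15, 5))/z = -278/((-⅑*5))/(-419) = -278/(-5/9)*(-1/419) = -278*(-9/5)*(-1/419) = (2502/5)*(-1/419) = -2502/2095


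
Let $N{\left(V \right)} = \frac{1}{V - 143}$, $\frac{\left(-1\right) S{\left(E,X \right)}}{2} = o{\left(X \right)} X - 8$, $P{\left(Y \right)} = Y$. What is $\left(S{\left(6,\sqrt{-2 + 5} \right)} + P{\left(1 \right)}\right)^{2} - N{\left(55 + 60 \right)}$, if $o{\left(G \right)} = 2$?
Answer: $\frac{9437}{28} - 136 \sqrt{3} \approx 101.48$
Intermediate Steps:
$S{\left(E,X \right)} = 16 - 4 X$ ($S{\left(E,X \right)} = - 2 \left(2 X - 8\right) = - 2 \left(-8 + 2 X\right) = 16 - 4 X$)
$N{\left(V \right)} = \frac{1}{-143 + V}$
$\left(S{\left(6,\sqrt{-2 + 5} \right)} + P{\left(1 \right)}\right)^{2} - N{\left(55 + 60 \right)} = \left(\left(16 - 4 \sqrt{-2 + 5}\right) + 1\right)^{2} - \frac{1}{-143 + \left(55 + 60\right)} = \left(\left(16 - 4 \sqrt{3}\right) + 1\right)^{2} - \frac{1}{-143 + 115} = \left(17 - 4 \sqrt{3}\right)^{2} - \frac{1}{-28} = \left(17 - 4 \sqrt{3}\right)^{2} - - \frac{1}{28} = \left(17 - 4 \sqrt{3}\right)^{2} + \frac{1}{28} = \frac{1}{28} + \left(17 - 4 \sqrt{3}\right)^{2}$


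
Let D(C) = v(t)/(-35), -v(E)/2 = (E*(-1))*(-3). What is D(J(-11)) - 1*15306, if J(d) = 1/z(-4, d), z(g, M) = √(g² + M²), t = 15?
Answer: -107124/7 ≈ -15303.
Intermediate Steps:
z(g, M) = √(M² + g²)
J(d) = (16 + d²)^(-½) (J(d) = 1/√(d² + (-4)²) = 1/√(d² + 16) = 1/√(16 + d²) = (16 + d²)^(-½))
v(E) = -6*E (v(E) = -2*E*(-1)*(-3) = -2*(-E)*(-3) = -6*E)
D(C) = 18/7 (D(C) = -6*15/(-35) = -90*(-1/35) = 18/7)
D(J(-11)) - 1*15306 = 18/7 - 1*15306 = 18/7 - 15306 = -107124/7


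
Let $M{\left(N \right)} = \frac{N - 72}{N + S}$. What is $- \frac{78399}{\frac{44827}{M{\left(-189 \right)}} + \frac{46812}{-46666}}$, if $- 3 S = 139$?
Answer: $- \frac{46204169931}{23820039908} \approx -1.9397$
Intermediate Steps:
$S = - \frac{139}{3}$ ($S = \left(- \frac{1}{3}\right) 139 = - \frac{139}{3} \approx -46.333$)
$M{\left(N \right)} = \frac{-72 + N}{- \frac{139}{3} + N}$ ($M{\left(N \right)} = \frac{N - 72}{N - \frac{139}{3}} = \frac{-72 + N}{- \frac{139}{3} + N}$)
$- \frac{78399}{\frac{44827}{M{\left(-189 \right)}} + \frac{46812}{-46666}} = - \frac{78399}{\frac{44827}{3 \frac{1}{-139 + 3 \left(-189\right)} \left(-72 - 189\right)} + \frac{46812}{-46666}} = - \frac{78399}{\frac{44827}{3 \frac{1}{-139 - 567} \left(-261\right)} + 46812 \left(- \frac{1}{46666}\right)} = - \frac{78399}{\frac{44827}{3 \frac{1}{-706} \left(-261\right)} - \frac{23406}{23333}} = - \frac{78399}{\frac{44827}{3 \left(- \frac{1}{706}\right) \left(-261\right)} - \frac{23406}{23333}} = - \frac{78399}{\frac{44827}{\frac{783}{706}} - \frac{23406}{23333}} = - \frac{78399}{44827 \cdot \frac{706}{783} - \frac{23406}{23333}} = - \frac{78399}{\frac{31647862}{783} - \frac{23406}{23333}} = - \frac{78399}{\frac{738421237148}{18269739}} = \left(-78399\right) \frac{18269739}{738421237148} = - \frac{46204169931}{23820039908}$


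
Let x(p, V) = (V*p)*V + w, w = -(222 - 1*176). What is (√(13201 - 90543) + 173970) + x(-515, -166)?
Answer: -14017416 + I*√77342 ≈ -1.4017e+7 + 278.1*I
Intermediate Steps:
w = -46 (w = -(222 - 176) = -1*46 = -46)
x(p, V) = -46 + p*V² (x(p, V) = (V*p)*V - 46 = p*V² - 46 = -46 + p*V²)
(√(13201 - 90543) + 173970) + x(-515, -166) = (√(13201 - 90543) + 173970) + (-46 - 515*(-166)²) = (√(-77342) + 173970) + (-46 - 515*27556) = (I*√77342 + 173970) + (-46 - 14191340) = (173970 + I*√77342) - 14191386 = -14017416 + I*√77342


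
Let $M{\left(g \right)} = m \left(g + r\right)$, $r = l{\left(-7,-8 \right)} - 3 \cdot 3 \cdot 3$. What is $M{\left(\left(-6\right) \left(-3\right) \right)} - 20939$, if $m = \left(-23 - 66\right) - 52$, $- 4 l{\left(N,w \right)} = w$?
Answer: $-19952$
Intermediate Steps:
$l{\left(N,w \right)} = - \frac{w}{4}$
$r = -25$ ($r = \left(- \frac{1}{4}\right) \left(-8\right) - 3 \cdot 3 \cdot 3 = 2 - 9 \cdot 3 = 2 - 27 = -25$)
$m = -141$ ($m = -89 - 52 = -141$)
$M{\left(g \right)} = 3525 - 141 g$ ($M{\left(g \right)} = - 141 \left(g - 25\right) = - 141 \left(-25 + g\right) = 3525 - 141 g$)
$M{\left(\left(-6\right) \left(-3\right) \right)} - 20939 = \left(3525 - 141 \left(\left(-6\right) \left(-3\right)\right)\right) - 20939 = \left(3525 - 2538\right) - 20939 = 987 - 20939 = -19952$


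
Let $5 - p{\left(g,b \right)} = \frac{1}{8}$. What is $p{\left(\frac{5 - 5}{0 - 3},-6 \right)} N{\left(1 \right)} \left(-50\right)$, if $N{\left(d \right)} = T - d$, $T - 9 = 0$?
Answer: $-1950$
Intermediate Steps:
$T = 9$ ($T = 9 + 0 = 9$)
$p{\left(g,b \right)} = \frac{39}{8}$ ($p{\left(g,b \right)} = 5 - \frac{1}{8} = \frac{39}{8}$)
$N{\left(d \right)} = 9 - d$
$p{\left(\frac{5 - 5}{0 - 3},-6 \right)} N{\left(1 \right)} \left(-50\right) = \frac{39 \left(9 - 1\right)}{8} \left(-50\right) = \frac{39}{8} \cdot 8 \left(-50\right) = 39 \left(-50\right) = -1950$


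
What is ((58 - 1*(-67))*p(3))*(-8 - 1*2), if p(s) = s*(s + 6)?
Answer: -33750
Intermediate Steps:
p(s) = s*(6 + s)
((58 - 1*(-67))*p(3))*(-8 - 1*2) = ((58 - 1*(-67))*(3*(6 + 3)))*(-8 - 1*2) = ((58 + 67)*(3*9))*(-8 - 2) = (125*27)*(-10) = 3375*(-10) = -33750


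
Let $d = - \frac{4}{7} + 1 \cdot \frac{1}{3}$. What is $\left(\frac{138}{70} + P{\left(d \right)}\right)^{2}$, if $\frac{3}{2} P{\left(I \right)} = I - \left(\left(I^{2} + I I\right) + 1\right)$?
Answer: $\frac{50140561}{43758225} \approx 1.1459$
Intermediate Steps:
$d = - \frac{5}{21}$ ($d = \left(-4\right) \frac{1}{7} + 1 \cdot \frac{1}{3} = - \frac{4}{7} + \frac{1}{3} = - \frac{5}{21} \approx -0.2381$)
$P{\left(I \right)} = - \frac{2}{3} - \frac{4 I^{2}}{3} + \frac{2 I}{3}$ ($P{\left(I \right)} = \frac{2 \left(I - \left(\left(I^{2} + I I\right) + 1\right)\right)}{3} = \frac{2 \left(I - \left(\left(I^{2} + I^{2}\right) + 1\right)\right)}{3} = \frac{2 \left(I - \left(2 I^{2} + 1\right)\right)}{3} = \frac{2 \left(I - \left(1 + 2 I^{2}\right)\right)}{3} = \frac{2 \left(-1 + I - 2 I^{2}\right)}{3} = - \frac{2}{3} - \frac{4 I^{2}}{3} + \frac{2 I}{3}$)
$\left(\frac{138}{70} + P{\left(d \right)}\right)^{2} = \left(\frac{138}{70} - \left(\frac{52}{63} + \frac{100}{1323}\right)\right)^{2} = \left(138 \cdot \frac{1}{70} - \frac{1192}{1323}\right)^{2} = \left(\frac{69}{35} - \frac{1192}{1323}\right)^{2} = \left(\frac{7081}{6615}\right)^{2} = \frac{50140561}{43758225}$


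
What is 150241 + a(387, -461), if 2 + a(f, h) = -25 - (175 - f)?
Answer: 150426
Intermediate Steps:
a(f, h) = -202 + f (a(f, h) = -2 + (-25 - (175 - f)) = -2 + (-25 + (-175 + f)) = -2 + (-200 + f) = -202 + f)
150241 + a(387, -461) = 150241 + (-202 + 387) = 150241 + 185 = 150426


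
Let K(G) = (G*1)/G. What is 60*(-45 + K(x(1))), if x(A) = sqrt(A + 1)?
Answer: -2640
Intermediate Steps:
x(A) = sqrt(1 + A)
K(G) = 1 (K(G) = G/G = 1)
60*(-45 + K(x(1))) = 60*(-45 + 1) = 60*(-44) = -2640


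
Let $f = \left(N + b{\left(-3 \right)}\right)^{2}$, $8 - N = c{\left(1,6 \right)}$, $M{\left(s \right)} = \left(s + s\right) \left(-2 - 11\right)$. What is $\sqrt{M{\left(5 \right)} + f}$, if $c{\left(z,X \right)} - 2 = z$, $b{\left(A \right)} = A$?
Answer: $3 i \sqrt{14} \approx 11.225 i$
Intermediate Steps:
$M{\left(s \right)} = - 26 s$ ($M{\left(s \right)} = 2 s \left(-13\right) = - 26 s$)
$c{\left(z,X \right)} = 2 + z$
$N = 5$ ($N = 8 - \left(2 + 1\right) = 8 - 3 = 5$)
$f = 4$ ($f = \left(5 - 3\right)^{2} = 2^{2} = 4$)
$\sqrt{M{\left(5 \right)} + f} = \sqrt{\left(-26\right) 5 + 4} = \sqrt{-130 + 4} = \sqrt{-126} = 3 i \sqrt{14}$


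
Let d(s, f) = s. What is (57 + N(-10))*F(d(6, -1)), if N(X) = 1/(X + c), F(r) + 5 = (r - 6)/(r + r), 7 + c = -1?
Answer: -5125/18 ≈ -284.72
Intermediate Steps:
c = -8 (c = -7 - 1 = -8)
F(r) = -5 + (-6 + r)/(2*r) (F(r) = -5 + (r - 6)/(r + r) = -5 + (-6 + r)/((2*r)) = -5 + (-6 + r)*(1/(2*r)) = -5 + (-6 + r)/(2*r))
N(X) = 1/(-8 + X) (N(X) = 1/(X - 8) = 1/(-8 + X))
(57 + N(-10))*F(d(6, -1)) = (57 + 1/(-8 - 10))*(-9/2 - 3/6) = (57 + 1/(-18))*(-9/2 - 3*1/6) = (57 - 1/18)*(-9/2 - 1/2) = (1025/18)*(-5) = -5125/18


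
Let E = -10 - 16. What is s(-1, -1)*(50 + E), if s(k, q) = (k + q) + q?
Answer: -72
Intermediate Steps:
s(k, q) = k + 2*q
E = -26
s(-1, -1)*(50 + E) = (-1 + 2*(-1))*(50 - 26) = (-1 - 2)*24 = -3*24 = -72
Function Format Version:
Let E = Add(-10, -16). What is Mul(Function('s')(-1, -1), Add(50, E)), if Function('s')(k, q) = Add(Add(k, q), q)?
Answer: -72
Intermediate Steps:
Function('s')(k, q) = Add(k, Mul(2, q))
E = -26
Mul(Function('s')(-1, -1), Add(50, E)) = Mul(Add(-1, Mul(2, -1)), Add(50, -26)) = Mul(Add(-1, -2), 24) = Mul(-3, 24) = -72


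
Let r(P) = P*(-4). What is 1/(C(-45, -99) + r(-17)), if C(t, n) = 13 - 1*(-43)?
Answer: 1/124 ≈ 0.0080645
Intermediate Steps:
C(t, n) = 56 (C(t, n) = 13 + 43 = 56)
r(P) = -4*P
1/(C(-45, -99) + r(-17)) = 1/(56 - 4*(-17)) = 1/(56 + 68) = 1/124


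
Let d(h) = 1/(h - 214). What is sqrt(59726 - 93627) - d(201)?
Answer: 1/13 + I*sqrt(33901) ≈ 0.076923 + 184.12*I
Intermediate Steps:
d(h) = 1/(-214 + h)
sqrt(59726 - 93627) - d(201) = sqrt(59726 - 93627) - 1/(-214 + 201) = sqrt(-33901) - 1/(-13) = I*sqrt(33901) - 1*(-1/13) = I*sqrt(33901) + 1/13 = 1/13 + I*sqrt(33901)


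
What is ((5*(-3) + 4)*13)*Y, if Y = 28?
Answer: -4004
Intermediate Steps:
((5*(-3) + 4)*13)*Y = ((5*(-3) + 4)*13)*28 = ((-15 + 4)*13)*28 = -11*13*28 = -143*28 = -4004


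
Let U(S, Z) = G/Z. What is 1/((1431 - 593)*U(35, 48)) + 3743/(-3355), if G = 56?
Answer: -10968154/9840215 ≈ -1.1146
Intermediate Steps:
U(S, Z) = 56/Z
1/((1431 - 593)*U(35, 48)) + 3743/(-3355) = 1/((1431 - 593)*((56/48))) + 3743/(-3355) = 1/(838*((56*(1/48)))) + 3743*(-1/3355) = 1/(838*(7/6)) - 3743/3355 = (1/838)*(6/7) - 3743/3355 = 3/2933 - 3743/3355 = -10968154/9840215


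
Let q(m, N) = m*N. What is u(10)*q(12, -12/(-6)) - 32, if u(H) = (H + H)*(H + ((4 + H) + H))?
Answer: 16288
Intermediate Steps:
q(m, N) = N*m
u(H) = 2*H*(4 + 3*H) (u(H) = (2*H)*(H + (4 + 2*H)) = (2*H)*(4 + 3*H) = 2*H*(4 + 3*H))
u(10)*q(12, -12/(-6)) - 32 = (2*10*(4 + 3*10))*(-12/(-6)*12) - 32 = (2*10*(4 + 30))*(-12*(-1/6)*12) - 32 = (2*10*34)*(2*12) - 32 = 680*24 - 32 = 16320 - 32 = 16288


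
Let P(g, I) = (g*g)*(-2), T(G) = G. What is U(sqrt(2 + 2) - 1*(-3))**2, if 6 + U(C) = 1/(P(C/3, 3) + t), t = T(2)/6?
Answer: 84681/2209 ≈ 38.335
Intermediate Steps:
P(g, I) = -2*g**2 (P(g, I) = g**2*(-2) = -2*g**2)
t = 1/3 (t = 2/6 = 2*(1/6) = 1/3 ≈ 0.33333)
U(C) = -6 + 1/(1/3 - 2*C**2/9) (U(C) = -6 + 1/(-2*C**2/9 + 1/3) = -6 + 1/(1/3 - 2*C**2/9))
U(sqrt(2 + 2) - 1*(-3))**2 = (3*(3 - 4*(sqrt(2 + 2) - 1*(-3))**2)/(-3 + 2*(sqrt(2 + 2) - 1*(-3))**2))**2 = (3*(3 - 4*(sqrt(4) + 3)**2)/(-3 + 2*(sqrt(4) + 3)**2))**2 = (3*(3 - 4*(2 + 3)**2)/(-3 + 2*(2 + 3)**2))**2 = (3*(3 - 4*5**2)/(-3 + 2*5**2))**2 = (3*(3 - 4*25)/(-3 + 2*25))**2 = (3*(3 - 100)/(-3 + 50))**2 = (3*(-97)/47)**2 = (3*(1/47)*(-97))**2 = (-291/47)**2 = 84681/2209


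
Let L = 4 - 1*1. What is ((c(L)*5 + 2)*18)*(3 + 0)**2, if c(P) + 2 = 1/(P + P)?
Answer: -1161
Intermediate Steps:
L = 3 (L = 4 - 1 = 3)
c(P) = -2 + 1/(2*P) (c(P) = -2 + 1/(P + P) = -2 + 1/(2*P))
((c(L)*5 + 2)*18)*(3 + 0)**2 = (((-2 + (1/2)/3)*5 + 2)*18)*(3 + 0)**2 = (((-2 + (1/2)*(1/3))*5 + 2)*18)*3**2 = (((-2 + 1/6)*5 + 2)*18)*9 = ((-11/6*5 + 2)*18)*9 = ((-55/6 + 2)*18)*9 = -43/6*18*9 = -129*9 = -1161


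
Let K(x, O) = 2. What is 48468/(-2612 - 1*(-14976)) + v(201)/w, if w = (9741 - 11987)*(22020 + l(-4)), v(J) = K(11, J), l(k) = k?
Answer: 299580317165/76421785088 ≈ 3.9201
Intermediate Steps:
v(J) = 2
w = -49447936 (w = (9741 - 11987)*(22020 - 4) = -2246*22016 = -49447936)
48468/(-2612 - 1*(-14976)) + v(201)/w = 48468/(-2612 - 1*(-14976)) + 2/(-49447936) = 48468/(-2612 + 14976) + 2*(-1/49447936) = 48468/12364 - 1/24723968 = 48468*(1/12364) - 1/24723968 = 12117/3091 - 1/24723968 = 299580317165/76421785088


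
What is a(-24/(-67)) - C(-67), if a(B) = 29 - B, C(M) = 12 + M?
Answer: 5604/67 ≈ 83.642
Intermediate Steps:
a(-24/(-67)) - C(-67) = (29 - (-24)/(-67)) - (12 - 67) = (29 - (-24)*(-1)/67) - 1*(-55) = (29 - 1*24/67) + 55 = (29 - 24/67) + 55 = 1919/67 + 55 = 5604/67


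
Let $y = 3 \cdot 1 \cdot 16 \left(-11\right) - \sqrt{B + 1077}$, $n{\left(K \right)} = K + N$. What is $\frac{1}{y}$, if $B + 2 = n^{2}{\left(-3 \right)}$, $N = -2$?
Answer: $- \frac{12}{6311} + \frac{5 \sqrt{11}}{138842} \approx -0.001782$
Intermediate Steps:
$n{\left(K \right)} = -2 + K$ ($n{\left(K \right)} = K - 2 = -2 + K$)
$B = 23$ ($B = -2 + \left(-2 - 3\right)^{2} = -2 + \left(-5\right)^{2} = -2 + 25 = 23$)
$y = -528 - 10 \sqrt{11}$ ($y = 3 \cdot 1 \cdot 16 \left(-11\right) - \sqrt{23 + 1077} = 3 \cdot 16 \left(-11\right) - \sqrt{1100} = 48 \left(-11\right) - 10 \sqrt{11} = -528 - 10 \sqrt{11} \approx -561.17$)
$\frac{1}{y} = \frac{1}{-528 - 10 \sqrt{11}}$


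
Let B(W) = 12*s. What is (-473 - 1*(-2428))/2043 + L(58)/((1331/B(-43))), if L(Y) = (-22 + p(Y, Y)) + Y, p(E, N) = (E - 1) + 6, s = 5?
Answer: 1339775/247203 ≈ 5.4197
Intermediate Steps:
p(E, N) = 5 + E (p(E, N) = (-1 + E) + 6 = 5 + E)
B(W) = 60 (B(W) = 12*5 = 60)
L(Y) = -17 + 2*Y (L(Y) = (-22 + (5 + Y)) + Y = (-17 + Y) + Y = -17 + 2*Y)
(-473 - 1*(-2428))/2043 + L(58)/((1331/B(-43))) = (-473 - 1*(-2428))/2043 + (-17 + 2*58)/((1331/60)) = (-473 + 2428)*(1/2043) + (-17 + 116)/((1331*(1/60))) = 1955*(1/2043) + 99/(1331/60) = 1955/2043 + 99*(60/1331) = 1955/2043 + 540/121 = 1339775/247203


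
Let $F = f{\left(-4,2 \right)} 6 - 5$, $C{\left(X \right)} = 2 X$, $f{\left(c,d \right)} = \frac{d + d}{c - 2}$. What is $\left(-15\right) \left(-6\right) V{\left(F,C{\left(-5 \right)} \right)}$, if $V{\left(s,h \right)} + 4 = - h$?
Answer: $540$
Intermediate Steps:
$f{\left(c,d \right)} = \frac{2 d}{-2 + c}$
$F = -9$ ($F = 2 \cdot 2 \frac{1}{-2 - 4} \cdot 6 - 5 = 2 \cdot 2 \frac{1}{-6} \cdot 6 - 5 = 2 \cdot 2 \left(- \frac{1}{6}\right) 6 - 5 = \left(- \frac{2}{3}\right) 6 - 5 = -4 - 5 = -9$)
$V{\left(s,h \right)} = -4 - h$
$\left(-15\right) \left(-6\right) V{\left(F,C{\left(-5 \right)} \right)} = \left(-15\right) \left(-6\right) \left(-4 - 2 \left(-5\right)\right) = 90 \left(-4 - -10\right) = 90 \left(-4 + 10\right) = 90 \cdot 6 = 540$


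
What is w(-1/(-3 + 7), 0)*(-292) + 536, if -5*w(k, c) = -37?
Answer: -8124/5 ≈ -1624.8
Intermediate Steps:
w(k, c) = 37/5 (w(k, c) = -1/5*(-37) = 37/5)
w(-1/(-3 + 7), 0)*(-292) + 536 = (37/5)*(-292) + 536 = -10804/5 + 536 = -8124/5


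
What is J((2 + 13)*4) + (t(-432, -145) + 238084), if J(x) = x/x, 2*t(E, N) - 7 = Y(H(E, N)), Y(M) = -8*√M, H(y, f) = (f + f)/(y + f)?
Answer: 476177/2 - 4*√167330/577 ≈ 2.3809e+5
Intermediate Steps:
H(y, f) = 2*f/(f + y) (H(y, f) = (2*f)/(f + y) = 2*f/(f + y))
t(E, N) = 7/2 - 4*√2*√(N/(E + N)) (t(E, N) = 7/2 + (-8*√2*√(N/(N + E)))/2 = 7/2 + (-8*√2*√(N/(E + N)))/2 = 7/2 - 4*√2*√(N/(E + N)))
J(x) = 1
J((2 + 13)*4) + (t(-432, -145) + 238084) = 1 + ((7/2 - 4*√2*√(-145/(-432 - 145))) + 238084) = 1 + ((7/2 - 4*√2*√(-145/(-577))) + 238084) = 1 + ((7/2 - 4*√2*√(-145*(-1/577))) + 238084) = 1 + ((7/2 - 4*√2*√(145/577)) + 238084) = 1 + ((7/2 - 4*√2*√83665/577) + 238084) = 1 + ((7/2 - 4*√167330/577) + 238084) = 1 + (476175/2 - 4*√167330/577) = 476177/2 - 4*√167330/577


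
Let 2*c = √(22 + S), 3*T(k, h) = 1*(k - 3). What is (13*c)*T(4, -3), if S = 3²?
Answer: 13*√31/6 ≈ 12.063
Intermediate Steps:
S = 9
T(k, h) = -1 + k/3 (T(k, h) = (1*(k - 3))/3 = (1*(-3 + k))/3 = (-3 + k)/3 = -1 + k/3)
c = √31/2 (c = √(22 + 9)/2 = √31/2 ≈ 2.7839)
(13*c)*T(4, -3) = (13*(√31/2))*(-1 + (⅓)*4) = (13*√31/2)*(-1 + 4/3) = (13*√31/2)*(⅓) = 13*√31/6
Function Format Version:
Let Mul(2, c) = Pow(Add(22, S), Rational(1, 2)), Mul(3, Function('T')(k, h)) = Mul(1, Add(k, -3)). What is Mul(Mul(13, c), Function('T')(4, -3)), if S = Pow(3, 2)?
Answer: Mul(Rational(13, 6), Pow(31, Rational(1, 2))) ≈ 12.063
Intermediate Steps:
S = 9
Function('T')(k, h) = Add(-1, Mul(Rational(1, 3), k)) (Function('T')(k, h) = Mul(Rational(1, 3), Mul(1, Add(k, -3))) = Mul(Rational(1, 3), Mul(1, Add(-3, k))) = Mul(Rational(1, 3), Add(-3, k)) = Add(-1, Mul(Rational(1, 3), k)))
c = Mul(Rational(1, 2), Pow(31, Rational(1, 2))) (c = Mul(Rational(1, 2), Pow(Add(22, 9), Rational(1, 2))) = Mul(Rational(1, 2), Pow(31, Rational(1, 2))) ≈ 2.7839)
Mul(Mul(13, c), Function('T')(4, -3)) = Mul(Mul(13, Mul(Rational(1, 2), Pow(31, Rational(1, 2)))), Add(-1, Mul(Rational(1, 3), 4))) = Mul(Mul(Rational(13, 2), Pow(31, Rational(1, 2))), Add(-1, Rational(4, 3))) = Mul(Mul(Rational(13, 2), Pow(31, Rational(1, 2))), Rational(1, 3)) = Mul(Rational(13, 6), Pow(31, Rational(1, 2)))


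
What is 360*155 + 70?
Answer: 55870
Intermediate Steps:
360*155 + 70 = 55800 + 70 = 55870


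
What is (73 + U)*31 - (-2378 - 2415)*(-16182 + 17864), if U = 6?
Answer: 8064275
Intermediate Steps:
(73 + U)*31 - (-2378 - 2415)*(-16182 + 17864) = (73 + 6)*31 - (-2378 - 2415)*(-16182 + 17864) = 79*31 - (-4793)*1682 = 2449 - 1*(-8061826) = 2449 + 8061826 = 8064275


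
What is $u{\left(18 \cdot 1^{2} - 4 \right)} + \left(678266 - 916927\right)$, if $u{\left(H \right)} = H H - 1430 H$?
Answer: $-258485$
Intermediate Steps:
$u{\left(H \right)} = H^{2} - 1430 H$
$u{\left(18 \cdot 1^{2} - 4 \right)} + \left(678266 - 916927\right) = \left(18 \cdot 1^{2} - 4\right) \left(-1430 - \left(4 - 18 \cdot 1^{2}\right)\right) + \left(678266 - 916927\right) = \left(18 \cdot 1 - 4\right) \left(-1430 + \left(18 \cdot 1 - 4\right)\right) - 238661 = \left(18 - 4\right) \left(-1430 + \left(18 - 4\right)\right) - 238661 = 14 \left(-1430 + 14\right) - 238661 = 14 \left(-1416\right) - 238661 = -19824 - 238661 = -258485$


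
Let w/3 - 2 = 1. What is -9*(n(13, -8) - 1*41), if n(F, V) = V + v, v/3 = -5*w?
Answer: 1656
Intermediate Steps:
w = 9 (w = 6 + 3*1 = 6 + 3 = 9)
v = -135 (v = 3*(-5*9) = 3*(-45) = -135)
n(F, V) = -135 + V (n(F, V) = V - 135 = -135 + V)
-9*(n(13, -8) - 1*41) = -9*((-135 - 8) - 1*41) = -9*(-143 - 41) = -9*(-184) = 1656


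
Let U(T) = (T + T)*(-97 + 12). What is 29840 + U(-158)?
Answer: 56700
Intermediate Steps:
U(T) = -170*T (U(T) = (2*T)*(-85) = -170*T)
29840 + U(-158) = 29840 - 170*(-158) = 29840 + 26860 = 56700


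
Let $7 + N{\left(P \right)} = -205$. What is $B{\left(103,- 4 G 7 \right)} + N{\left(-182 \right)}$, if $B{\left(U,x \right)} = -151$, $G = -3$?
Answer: $-363$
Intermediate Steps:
$N{\left(P \right)} = -212$ ($N{\left(P \right)} = -7 - 205 = -212$)
$B{\left(103,- 4 G 7 \right)} + N{\left(-182 \right)} = -151 - 212 = -363$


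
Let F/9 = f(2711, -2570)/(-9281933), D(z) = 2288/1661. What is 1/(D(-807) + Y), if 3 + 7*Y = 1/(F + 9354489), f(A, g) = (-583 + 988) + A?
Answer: 91776921305987001/87088224741122462 ≈ 1.0538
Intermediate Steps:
f(A, g) = 405 + A
D(z) = 208/151 (D(z) = 2288*(1/1661) = 208/151)
F = -28044/9281933 (F = 9*((405 + 2711)/(-9281933)) = 9*(3116*(-1/9281933)) = 9*(-3116/9281933) = -28044/9281933 ≈ -0.0030214)
Y = -260483211075646/607794180834351 (Y = -3/7 + 1/(7*(-28044/9281933 + 9354489)) = -3/7 + 1/(7*(86827740119193/9281933)) = -3/7 + (⅐)*(9281933/86827740119193) = -3/7 + 9281933/607794180834351 = -260483211075646/607794180834351 ≈ -0.42857)
1/(D(-807) + Y) = 1/(208/151 - 260483211075646/607794180834351) = 1/(87088224741122462/91776921305987001) = 91776921305987001/87088224741122462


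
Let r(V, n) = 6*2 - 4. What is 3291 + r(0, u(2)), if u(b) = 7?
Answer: 3299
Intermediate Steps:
r(V, n) = 8 (r(V, n) = 12 - 4 = 8)
3291 + r(0, u(2)) = 3291 + 8 = 3299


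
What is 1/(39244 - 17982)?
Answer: 1/21262 ≈ 4.7032e-5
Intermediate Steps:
1/(39244 - 17982) = 1/21262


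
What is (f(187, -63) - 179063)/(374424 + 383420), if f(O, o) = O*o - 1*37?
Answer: -190881/757844 ≈ -0.25187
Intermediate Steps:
f(O, o) = -37 + O*o (f(O, o) = O*o - 37 = -37 + O*o)
(f(187, -63) - 179063)/(374424 + 383420) = ((-37 + 187*(-63)) - 179063)/(374424 + 383420) = ((-37 - 11781) - 179063)/757844 = (-11818 - 179063)*(1/757844) = -190881*1/757844 = -190881/757844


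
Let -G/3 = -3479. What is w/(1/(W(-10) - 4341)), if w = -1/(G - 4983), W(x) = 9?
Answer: 722/909 ≈ 0.79428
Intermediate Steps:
G = 10437 (G = -3*(-3479) = 10437)
w = -1/5454 (w = -1/(10437 - 4983) = -1/5454 ≈ -0.00018335)
w/(1/(W(-10) - 4341)) = -1/(5454*(1/(9 - 4341))) = -1/(5454*(1/(-4332))) = -1/(5454*(-1/4332)) = -1/5454*(-4332) = 722/909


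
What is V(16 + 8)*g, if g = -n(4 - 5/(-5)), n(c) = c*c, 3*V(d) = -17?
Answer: 425/3 ≈ 141.67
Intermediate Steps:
V(d) = -17/3 (V(d) = (1/3)*(-17) = -17/3)
n(c) = c**2
g = -25 (g = -(4 - 5/(-5))**2 = -(4 - 5*(-1)/5)**2 = -(4 - 1*(-1))**2 = -(4 + 1)**2 = -1*5**2 = -1*25 = -25)
V(16 + 8)*g = -17/3*(-25) = 425/3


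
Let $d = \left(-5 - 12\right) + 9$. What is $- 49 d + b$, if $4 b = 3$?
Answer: $\frac{1571}{4} \approx 392.75$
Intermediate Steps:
$b = \frac{3}{4}$ ($b = \frac{1}{4} \cdot 3 = \frac{3}{4} \approx 0.75$)
$d = -8$ ($d = -17 + 9 = -8$)
$- 49 d + b = \left(-49\right) \left(-8\right) + \frac{3}{4} = 392 + \frac{3}{4} = \frac{1571}{4}$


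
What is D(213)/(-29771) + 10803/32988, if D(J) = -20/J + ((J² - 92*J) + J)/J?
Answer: 22549221887/69728088108 ≈ 0.32339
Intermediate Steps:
D(J) = -20/J + (J² - 91*J)/J
D(213)/(-29771) + 10803/32988 = (-91 + 213 - 20/213)/(-29771) + 10803/32988 = (-91 + 213 - 20*1/213)*(-1/29771) + 10803*(1/32988) = (-91 + 213 - 20/213)*(-1/29771) + 3601/10996 = (25966/213)*(-1/29771) + 3601/10996 = -25966/6341223 + 3601/10996 = 22549221887/69728088108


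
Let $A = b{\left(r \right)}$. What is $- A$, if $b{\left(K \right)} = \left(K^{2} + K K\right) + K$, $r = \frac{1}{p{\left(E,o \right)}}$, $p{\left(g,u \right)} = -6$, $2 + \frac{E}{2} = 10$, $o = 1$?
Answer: $\frac{1}{9} \approx 0.11111$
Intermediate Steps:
$E = 16$ ($E = -4 + 2 \cdot 10 = -4 + 20 = 16$)
$r = - \frac{1}{6}$ ($r = \frac{1}{-6} = - \frac{1}{6} \approx -0.16667$)
$b{\left(K \right)} = K + 2 K^{2}$ ($b{\left(K \right)} = \left(K^{2} + K^{2}\right) + K = 2 K^{2} + K = K + 2 K^{2}$)
$A = - \frac{1}{9}$ ($A = - \frac{1 + 2 \left(- \frac{1}{6}\right)}{6} = - \frac{1 - \frac{1}{3}}{6} = \left(- \frac{1}{6}\right) \frac{2}{3} = - \frac{1}{9} \approx -0.11111$)
$- A = \left(-1\right) \left(- \frac{1}{9}\right) = \frac{1}{9}$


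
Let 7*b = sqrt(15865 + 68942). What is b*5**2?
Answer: 225*sqrt(1047)/7 ≈ 1040.1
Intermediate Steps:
b = 9*sqrt(1047)/7 (b = sqrt(15865 + 68942)/7 = sqrt(84807)/7 = (9*sqrt(1047))/7 = 9*sqrt(1047)/7 ≈ 41.602)
b*5**2 = (9*sqrt(1047)/7)*5**2 = (9*sqrt(1047)/7)*25 = 225*sqrt(1047)/7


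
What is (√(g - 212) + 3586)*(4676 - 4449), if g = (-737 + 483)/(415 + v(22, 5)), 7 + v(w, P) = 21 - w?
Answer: 814022 + 227*I*√35220966/407 ≈ 8.1402e+5 + 3310.0*I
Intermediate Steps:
v(w, P) = 14 - w (v(w, P) = -7 + (21 - w) = 14 - w)
g = -254/407 (g = (-737 + 483)/(415 + (14 - 1*22)) = -254/(415 + (14 - 22)) = -254/(415 - 8) = -254/407 ≈ -0.62408)
(√(g - 212) + 3586)*(4676 - 4449) = (√(-254/407 - 212) + 3586)*(4676 - 4449) = (√(-86538/407) + 3586)*227 = (I*√35220966/407 + 3586)*227 = (3586 + I*√35220966/407)*227 = 814022 + 227*I*√35220966/407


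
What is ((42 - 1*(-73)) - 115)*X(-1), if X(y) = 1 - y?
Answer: 0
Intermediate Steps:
((42 - 1*(-73)) - 115)*X(-1) = ((42 - 1*(-73)) - 115)*(1 - 1*(-1)) = ((42 + 73) - 115)*(1 + 1) = (115 - 115)*2 = 0*2 = 0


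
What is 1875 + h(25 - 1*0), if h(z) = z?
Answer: 1900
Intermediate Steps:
1875 + h(25 - 1*0) = 1875 + (25 - 1*0) = 1875 + (25 + 0) = 1875 + 25 = 1900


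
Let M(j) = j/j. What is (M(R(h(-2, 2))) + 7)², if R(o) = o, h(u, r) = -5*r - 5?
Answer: 64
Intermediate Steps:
h(u, r) = -5 - 5*r
M(j) = 1
(M(R(h(-2, 2))) + 7)² = (1 + 7)² = 8² = 64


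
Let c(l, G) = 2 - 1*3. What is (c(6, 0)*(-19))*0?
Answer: 0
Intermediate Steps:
c(l, G) = -1 (c(l, G) = 2 - 3 = -1)
(c(6, 0)*(-19))*0 = -1*(-19)*0 = 19*0 = 0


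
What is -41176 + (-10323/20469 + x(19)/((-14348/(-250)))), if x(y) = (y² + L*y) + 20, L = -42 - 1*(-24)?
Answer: -2015482589161/48948202 ≈ -41176.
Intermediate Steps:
L = -18 (L = -42 + 24 = -18)
x(y) = 20 + y² - 18*y (x(y) = (y² - 18*y) + 20 = 20 + y² - 18*y)
-41176 + (-10323/20469 + x(19)/((-14348/(-250)))) = -41176 + (-10323/20469 + (20 + 19² - 18*19)/((-14348/(-250)))) = -41176 + (-10323*1/20469 + (20 + 361 - 342)/((-14348*(-1/250)))) = -41176 + (-3441/6823 + 39/(7174/125)) = -41176 + (-3441/6823 + 39*(125/7174)) = -41176 + (-3441/6823 + 4875/7174) = -41176 + 8576391/48948202 = -2015482589161/48948202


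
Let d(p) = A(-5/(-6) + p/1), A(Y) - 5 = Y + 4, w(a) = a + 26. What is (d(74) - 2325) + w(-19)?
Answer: -13405/6 ≈ -2234.2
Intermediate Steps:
w(a) = 26 + a
A(Y) = 9 + Y (A(Y) = 5 + (Y + 4) = 5 + (4 + Y) = 9 + Y)
d(p) = 59/6 + p (d(p) = 9 + (-5/(-6) + p/1) = 9 + (-5*(-⅙) + p*1) = 9 + (⅚ + p) = 59/6 + p)
(d(74) - 2325) + w(-19) = ((59/6 + 74) - 2325) + (26 - 19) = (503/6 - 2325) + 7 = -13447/6 + 7 = -13405/6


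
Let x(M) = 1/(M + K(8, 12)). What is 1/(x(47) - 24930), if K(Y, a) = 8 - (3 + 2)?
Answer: -50/1246499 ≈ -4.0112e-5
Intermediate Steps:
K(Y, a) = 3 (K(Y, a) = 8 - 1*5 = 8 - 5 = 3)
x(M) = 1/(3 + M) (x(M) = 1/(M + 3) = 1/(3 + M))
1/(x(47) - 24930) = 1/(1/(3 + 47) - 24930) = 1/(1/50 - 24930) = 1/(-1246499/50) = -50/1246499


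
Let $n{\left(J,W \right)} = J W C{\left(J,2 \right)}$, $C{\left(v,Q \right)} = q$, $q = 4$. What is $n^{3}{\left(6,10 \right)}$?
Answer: $13824000$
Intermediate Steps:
$C{\left(v,Q \right)} = 4$
$n{\left(J,W \right)} = 4 J W$ ($n{\left(J,W \right)} = J W 4 = 4 J W$)
$n^{3}{\left(6,10 \right)} = \left(4 \cdot 6 \cdot 10\right)^{3} = 240^{3} = 13824000$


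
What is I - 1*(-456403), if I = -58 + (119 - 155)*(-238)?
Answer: 464913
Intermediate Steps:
I = 8510 (I = -58 - 36*(-238) = -58 + 8568 = 8510)
I - 1*(-456403) = 8510 - 1*(-456403) = 8510 + 456403 = 464913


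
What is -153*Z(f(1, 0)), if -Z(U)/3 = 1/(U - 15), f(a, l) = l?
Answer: -153/5 ≈ -30.600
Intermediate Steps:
Z(U) = -3/(-15 + U) (Z(U) = -3/(U - 15) = -3/(-15 + U))
-153*Z(f(1, 0)) = -(-459)/(-15 + 0) = -(-459)/(-15) = -(-459)*(-1)/15 = -153*⅕ = -153/5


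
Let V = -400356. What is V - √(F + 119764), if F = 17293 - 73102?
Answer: -400356 - √63955 ≈ -4.0061e+5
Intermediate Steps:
F = -55809
V - √(F + 119764) = -400356 - √(-55809 + 119764) = -400356 - √63955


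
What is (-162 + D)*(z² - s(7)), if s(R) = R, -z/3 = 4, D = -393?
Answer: -76035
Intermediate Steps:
z = -12 (z = -3*4 = -12)
(-162 + D)*(z² - s(7)) = (-162 - 393)*((-12)² - 1*7) = -555*(144 - 7) = -555*137 = -76035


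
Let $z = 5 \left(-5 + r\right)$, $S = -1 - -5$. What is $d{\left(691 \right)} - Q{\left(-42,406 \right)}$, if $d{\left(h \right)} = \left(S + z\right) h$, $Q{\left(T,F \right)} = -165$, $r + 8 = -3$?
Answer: $-52351$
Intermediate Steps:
$r = -11$ ($r = -8 - 3 = -11$)
$S = 4$ ($S = -1 + 5 = 4$)
$z = -80$ ($z = 5 \left(-5 - 11\right) = 5 \left(-16\right) = -80$)
$d{\left(h \right)} = - 76 h$ ($d{\left(h \right)} = \left(4 - 80\right) h = - 76 h$)
$d{\left(691 \right)} - Q{\left(-42,406 \right)} = \left(-76\right) 691 - -165 = -52516 + 165 = -52351$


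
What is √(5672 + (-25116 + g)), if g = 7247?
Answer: I*√12197 ≈ 110.44*I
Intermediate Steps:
√(5672 + (-25116 + g)) = √(5672 + (-25116 + 7247)) = √(5672 - 17869) = √(-12197) = I*√12197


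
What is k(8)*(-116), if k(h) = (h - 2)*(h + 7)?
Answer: -10440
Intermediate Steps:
k(h) = (-2 + h)*(7 + h)
k(8)*(-116) = (-14 + 8**2 + 5*8)*(-116) = (-14 + 64 + 40)*(-116) = 90*(-116) = -10440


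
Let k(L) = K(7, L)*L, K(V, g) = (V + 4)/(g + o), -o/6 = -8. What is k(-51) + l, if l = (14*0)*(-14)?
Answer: 187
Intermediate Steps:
o = 48 (o = -6*(-8) = 48)
l = 0 (l = 0*(-14) = 0)
K(V, g) = (4 + V)/(48 + g) (K(V, g) = (V + 4)/(g + 48) = (4 + V)/(48 + g))
k(L) = 11*L/(48 + L) (k(L) = ((4 + 7)/(48 + L))*L = (11/(48 + L))*L = 11*L/(48 + L))
k(-51) + l = 11*(-51)/(48 - 51) + 0 = 11*(-51)/(-3) + 0 = 11*(-51)*(-⅓) + 0 = 187 + 0 = 187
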